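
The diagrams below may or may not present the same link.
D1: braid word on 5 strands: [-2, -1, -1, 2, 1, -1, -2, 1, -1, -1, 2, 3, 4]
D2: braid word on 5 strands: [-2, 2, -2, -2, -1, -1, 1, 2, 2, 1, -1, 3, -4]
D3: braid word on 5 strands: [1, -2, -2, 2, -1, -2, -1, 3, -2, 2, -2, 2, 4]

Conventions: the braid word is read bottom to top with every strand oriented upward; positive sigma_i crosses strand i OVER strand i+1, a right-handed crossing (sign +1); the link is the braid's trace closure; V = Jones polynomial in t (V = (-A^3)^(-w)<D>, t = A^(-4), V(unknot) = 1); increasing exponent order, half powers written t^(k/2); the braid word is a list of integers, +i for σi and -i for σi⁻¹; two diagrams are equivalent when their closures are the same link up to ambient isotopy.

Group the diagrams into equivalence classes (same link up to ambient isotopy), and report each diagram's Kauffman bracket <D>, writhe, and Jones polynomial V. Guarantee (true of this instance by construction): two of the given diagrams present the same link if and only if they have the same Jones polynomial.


classes: {D1} | {D2} | {D3}
V(D1) = t^(-9/2) - t^(-5/2) - t^(-3/2) - t^(-1/2)  [13 crossings, <D> = A^-1 + A^3 + A^7 - A^15, w = -1]
V(D2) = -t^(-1/2) - t^(1/2)  (w -1, c 13, <D> = A^-5 + A^-1)
V(D3) = -t^(-5/2) - t^(-1/2)  [13 crossings, <D> = A^-1 + A^7, w = -1]
note: 3 values of V(t) split the 3 diagrams


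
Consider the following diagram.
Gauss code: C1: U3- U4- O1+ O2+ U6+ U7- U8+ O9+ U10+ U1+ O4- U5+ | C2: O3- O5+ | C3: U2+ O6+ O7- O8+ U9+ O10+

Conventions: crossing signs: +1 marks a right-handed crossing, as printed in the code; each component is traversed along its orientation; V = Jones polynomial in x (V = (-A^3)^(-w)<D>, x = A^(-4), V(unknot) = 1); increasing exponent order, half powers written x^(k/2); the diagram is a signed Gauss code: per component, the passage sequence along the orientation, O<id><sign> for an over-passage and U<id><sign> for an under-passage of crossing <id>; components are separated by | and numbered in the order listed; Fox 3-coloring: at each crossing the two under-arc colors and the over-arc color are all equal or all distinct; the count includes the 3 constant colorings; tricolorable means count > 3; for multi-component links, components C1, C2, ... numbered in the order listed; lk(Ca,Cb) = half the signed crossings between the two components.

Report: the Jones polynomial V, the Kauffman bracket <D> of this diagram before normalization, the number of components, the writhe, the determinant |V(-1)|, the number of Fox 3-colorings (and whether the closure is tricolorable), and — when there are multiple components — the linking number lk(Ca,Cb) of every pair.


V(x) = x + x^2 + x^3 + x^6
bracket: A^-12 + 1 + A^4 + A^8, w = +4
3 components, writhe +4, over 10 crossings
lk(C1,C2) = 0
linking number lk(C1,C3) = +2
lk(C2,C3): 0
det 0, colorings 9 of 3^11 — tricolorable
observation: span 5 respects span(V) <= c + mu - 1 = 12 for this 3-component diagram


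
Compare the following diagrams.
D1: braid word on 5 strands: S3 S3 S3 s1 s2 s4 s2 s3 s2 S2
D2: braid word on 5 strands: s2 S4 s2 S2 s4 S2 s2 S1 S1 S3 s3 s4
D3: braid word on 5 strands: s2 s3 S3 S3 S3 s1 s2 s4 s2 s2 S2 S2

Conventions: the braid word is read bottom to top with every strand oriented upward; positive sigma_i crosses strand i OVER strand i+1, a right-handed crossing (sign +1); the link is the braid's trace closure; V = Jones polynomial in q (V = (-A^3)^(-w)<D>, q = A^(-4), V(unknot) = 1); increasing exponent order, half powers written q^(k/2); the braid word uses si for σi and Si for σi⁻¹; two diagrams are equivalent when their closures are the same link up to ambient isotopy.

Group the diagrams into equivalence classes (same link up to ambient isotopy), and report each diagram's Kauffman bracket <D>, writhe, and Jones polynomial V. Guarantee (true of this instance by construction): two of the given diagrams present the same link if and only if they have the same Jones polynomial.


equivalence classes: {D1, D3} | {D2}
D1 (bracket A^-2 + 2A^6 + A^14; 10 crossings at w = +2): V = q^-2 + 2 + q^2
V(D2) = q^-3 + q^-2 + q^-1 + 1  [12 crossings, <D> = 1 + A^4 + A^8 + A^12, w = 0]
D3 (bracket A^-2 + 2A^6 + A^14; 12 crossings at w = +2): V = q^-2 + 2 + q^2
key observation: 2 classes among 3 diagrams; unequal V(q) rules out equality


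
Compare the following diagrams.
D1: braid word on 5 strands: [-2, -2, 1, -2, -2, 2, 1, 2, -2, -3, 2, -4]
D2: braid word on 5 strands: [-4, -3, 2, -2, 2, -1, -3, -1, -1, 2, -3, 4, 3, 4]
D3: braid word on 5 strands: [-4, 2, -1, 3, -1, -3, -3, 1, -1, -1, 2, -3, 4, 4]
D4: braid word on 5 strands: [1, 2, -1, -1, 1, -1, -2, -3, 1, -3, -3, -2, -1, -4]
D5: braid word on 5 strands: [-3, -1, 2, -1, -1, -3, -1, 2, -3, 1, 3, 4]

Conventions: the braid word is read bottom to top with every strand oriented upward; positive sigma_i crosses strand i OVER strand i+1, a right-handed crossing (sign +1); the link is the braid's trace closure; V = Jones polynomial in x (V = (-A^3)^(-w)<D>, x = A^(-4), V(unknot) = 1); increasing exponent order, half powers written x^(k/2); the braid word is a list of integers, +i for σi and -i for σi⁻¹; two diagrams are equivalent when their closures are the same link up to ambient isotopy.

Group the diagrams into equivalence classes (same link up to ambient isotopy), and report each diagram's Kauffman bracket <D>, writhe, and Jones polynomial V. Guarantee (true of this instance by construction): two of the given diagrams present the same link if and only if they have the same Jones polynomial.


equivalence classes: {D1} | {D2, D3, D5} | {D4}
D1 (bracket A^-14 - A^-10 + A^-6 - A^-2 + A^2; 12 crossings at w = -2): V = x^-2 - x^-1 + 1 - x + x^2
V(D2) = -x^-6 + 2x^-5 - 2x^-4 + 3x^-3 - 3x^-2 + 2x^-1 - 1 + x  [14 crossings, <D> = A^-10 - A^-6 + 2A^-2 - 3A^2 + 3A^6 - 2A^10 + 2A^14 - A^18, w = -2]
D3 (bracket A^-10 - A^-6 + 2A^-2 - 3A^2 + 3A^6 - 2A^10 + 2A^14 - A^18; 14 crossings at w = -2): V = -x^-6 + 2x^-5 - 2x^-4 + 3x^-3 - 3x^-2 + 2x^-1 - 1 + x
V(D4) = -x^-4 + x^-3 + x^-1  (w -6, c 14, <D> = A^-14 + A^-6 - A^-2)
V(D5) = -x^-6 + 2x^-5 - 2x^-4 + 3x^-3 - 3x^-2 + 2x^-1 - 1 + x  [12 crossings, <D> = A^-10 - A^-6 + 2A^-2 - 3A^2 + 3A^6 - 2A^10 + 2A^14 - A^18, w = -2]
observation: V(x) takes 3 values over 5 diagrams, fixing the grouping


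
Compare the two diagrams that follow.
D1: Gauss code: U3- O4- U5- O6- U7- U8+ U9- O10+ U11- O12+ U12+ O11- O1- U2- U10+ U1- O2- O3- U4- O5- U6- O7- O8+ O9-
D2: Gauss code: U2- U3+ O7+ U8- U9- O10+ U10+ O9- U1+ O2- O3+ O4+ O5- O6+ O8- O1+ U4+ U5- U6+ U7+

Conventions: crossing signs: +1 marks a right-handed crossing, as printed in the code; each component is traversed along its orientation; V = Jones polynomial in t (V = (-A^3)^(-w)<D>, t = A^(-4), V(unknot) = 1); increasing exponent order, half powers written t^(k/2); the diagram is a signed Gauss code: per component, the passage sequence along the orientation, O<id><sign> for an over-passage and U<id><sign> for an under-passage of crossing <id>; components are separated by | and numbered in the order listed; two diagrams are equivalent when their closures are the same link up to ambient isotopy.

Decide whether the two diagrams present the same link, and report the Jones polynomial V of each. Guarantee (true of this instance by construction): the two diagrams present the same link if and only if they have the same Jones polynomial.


same link: no
V(D1) = -t^-7 + t^-6 - t^-5 + t^-4 + t^-2  [12 crossings, <D> = A^-10 + A^-2 - A^2 + A^6 - A^10, w = -6]
D2 (bracket A^6; 10 crossings at w = +2): V = 1
note: 2 classes among 2 diagrams; unequal V(t) rules out equality


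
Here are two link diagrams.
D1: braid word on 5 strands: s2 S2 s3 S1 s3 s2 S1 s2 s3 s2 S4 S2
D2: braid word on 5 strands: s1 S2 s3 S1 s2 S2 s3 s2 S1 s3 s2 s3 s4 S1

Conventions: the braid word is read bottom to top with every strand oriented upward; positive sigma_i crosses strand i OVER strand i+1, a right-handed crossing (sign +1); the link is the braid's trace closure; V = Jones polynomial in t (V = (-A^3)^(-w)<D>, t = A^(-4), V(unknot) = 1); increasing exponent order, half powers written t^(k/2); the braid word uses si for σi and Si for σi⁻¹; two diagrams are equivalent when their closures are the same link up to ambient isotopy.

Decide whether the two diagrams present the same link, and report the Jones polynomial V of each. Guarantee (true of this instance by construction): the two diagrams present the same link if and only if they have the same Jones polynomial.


equivalent: yes
D1 (bracket -A^-18 + 2A^-14 - 2A^-10 + 3A^-6 - 3A^-2 + 2A^2 - A^6 + A^10; 12 crossings at w = +2): V = t^-1 - 1 + 2t - 3t^2 + 3t^3 - 2t^4 + 2t^5 - t^6
V(D2) = t^-1 - 1 + 2t - 3t^2 + 3t^3 - 2t^4 + 2t^5 - t^6  (w +4, c 14, <D> = -A^-12 + 2A^-8 - 2A^-4 + 3 - 3A^4 + 2A^8 - A^12 + A^16)
key observation: all 2 diagrams share one V(t), hence one class


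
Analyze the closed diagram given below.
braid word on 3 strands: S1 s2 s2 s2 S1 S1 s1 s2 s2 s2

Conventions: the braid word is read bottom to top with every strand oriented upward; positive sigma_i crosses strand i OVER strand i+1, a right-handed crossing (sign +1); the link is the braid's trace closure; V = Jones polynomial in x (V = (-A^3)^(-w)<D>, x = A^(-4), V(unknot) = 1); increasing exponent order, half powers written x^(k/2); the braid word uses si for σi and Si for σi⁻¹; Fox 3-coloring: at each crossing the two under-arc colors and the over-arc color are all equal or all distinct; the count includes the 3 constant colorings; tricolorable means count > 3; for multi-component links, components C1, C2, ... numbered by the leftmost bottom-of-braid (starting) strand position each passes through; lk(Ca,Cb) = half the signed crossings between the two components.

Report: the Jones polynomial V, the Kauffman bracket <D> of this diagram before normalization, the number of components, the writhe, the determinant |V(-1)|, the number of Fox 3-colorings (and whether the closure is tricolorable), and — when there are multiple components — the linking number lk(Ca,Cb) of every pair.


Jones polynomial: V(x) = 1 - x + 3x^2 - 3x^3 + 3x^4 - 4x^5 + 3x^6 - 2x^7 + x^8
<D> = A^-20 - 2A^-16 + 3A^-12 - 4A^-8 + 3A^-4 - 3 + 3A^4 - A^8 + A^12; writhe +4
components 1, writhe +4 (10 crossings)
3-colorings: 9 of 3^10, det 21 — tricolorable
note: free reduction leaves σ1⁻¹ σ2 σ2 σ2 σ1⁻¹ σ2 σ2 σ2 of the original 10 letters


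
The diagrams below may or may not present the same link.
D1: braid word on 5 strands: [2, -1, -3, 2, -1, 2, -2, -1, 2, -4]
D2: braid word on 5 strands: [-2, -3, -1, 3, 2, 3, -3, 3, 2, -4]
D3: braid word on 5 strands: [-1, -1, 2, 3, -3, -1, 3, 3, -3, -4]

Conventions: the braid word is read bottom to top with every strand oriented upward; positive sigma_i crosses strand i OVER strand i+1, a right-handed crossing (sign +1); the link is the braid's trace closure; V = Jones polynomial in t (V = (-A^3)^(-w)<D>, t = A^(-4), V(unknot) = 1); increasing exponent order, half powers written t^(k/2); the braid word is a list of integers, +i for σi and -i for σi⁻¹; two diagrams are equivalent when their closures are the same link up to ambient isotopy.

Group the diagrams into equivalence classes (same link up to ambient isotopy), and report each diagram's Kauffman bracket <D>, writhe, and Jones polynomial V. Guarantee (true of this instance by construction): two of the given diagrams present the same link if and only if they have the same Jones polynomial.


grouping into links: {D1} | {D2} | {D3}
V(D1) = -t^-3 + 2t^-2 - 2t^-1 + 3 - 2t + 2t^2 - t^3  (w -2, c 10, <D> = -A^-18 + 2A^-14 - 2A^-10 + 3A^-6 - 2A^-2 + 2A^2 - A^6)
D2 (bracket 1; 10 crossings at w = 0): V = 1
V(D3) = -t^-4 + t^-3 + t^-1  [10 crossings, <D> = A^-2 + A^6 - A^10, w = -2]
why: comparing 3 Jones polynomials yields 3 groups


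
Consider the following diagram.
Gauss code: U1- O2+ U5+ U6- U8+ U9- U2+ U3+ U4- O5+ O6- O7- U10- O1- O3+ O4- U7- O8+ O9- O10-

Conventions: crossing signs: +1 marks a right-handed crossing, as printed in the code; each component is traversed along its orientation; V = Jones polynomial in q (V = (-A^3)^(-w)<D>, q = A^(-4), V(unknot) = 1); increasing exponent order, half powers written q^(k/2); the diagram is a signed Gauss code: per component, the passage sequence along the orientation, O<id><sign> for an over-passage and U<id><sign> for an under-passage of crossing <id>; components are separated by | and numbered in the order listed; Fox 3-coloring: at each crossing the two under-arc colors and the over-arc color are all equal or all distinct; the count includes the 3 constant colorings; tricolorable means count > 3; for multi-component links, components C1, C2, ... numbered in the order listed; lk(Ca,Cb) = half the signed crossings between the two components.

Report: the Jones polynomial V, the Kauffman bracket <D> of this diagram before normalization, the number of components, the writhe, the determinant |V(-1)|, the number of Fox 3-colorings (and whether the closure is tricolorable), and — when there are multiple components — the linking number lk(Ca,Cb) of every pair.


V(q) = -q^-4 + q^-3 + q^-1
bracket: A^-2 + A^6 - A^10, w = -2
1 component, writhe -2, over 10 crossings
det 3, colorings 9 of 3^10 — tricolorable
observation: det 3 = |V(-1)|; divisible by 3, so tricolorable


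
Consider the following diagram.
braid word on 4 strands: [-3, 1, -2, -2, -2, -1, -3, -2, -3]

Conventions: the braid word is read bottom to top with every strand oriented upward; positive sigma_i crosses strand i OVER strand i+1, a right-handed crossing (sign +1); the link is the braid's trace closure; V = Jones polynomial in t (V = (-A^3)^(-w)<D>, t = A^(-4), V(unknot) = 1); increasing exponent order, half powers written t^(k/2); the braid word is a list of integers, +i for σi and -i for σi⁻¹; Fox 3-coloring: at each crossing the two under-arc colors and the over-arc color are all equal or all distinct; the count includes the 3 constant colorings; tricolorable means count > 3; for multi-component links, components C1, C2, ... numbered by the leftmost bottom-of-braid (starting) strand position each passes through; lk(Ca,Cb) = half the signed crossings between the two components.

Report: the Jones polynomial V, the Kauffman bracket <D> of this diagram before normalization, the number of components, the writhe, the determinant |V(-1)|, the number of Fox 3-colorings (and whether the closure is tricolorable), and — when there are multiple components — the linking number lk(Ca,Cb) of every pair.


V = t^-8 - 2t^-7 + t^-6 - 2t^-5 + 2t^-4 + t^-2
<D> = -A^-13 - 2A^-5 + 2A^-1 - A^3 + 2A^7 - A^11 (w = -7)
1 component over 9 crossings, w = -7
27 Fox colorings among 3^9, |V(-1)| = 9: tricolorable
why: w = -7 shifts under R1 moves; the (-A^3)^(7) factor cancels that in V


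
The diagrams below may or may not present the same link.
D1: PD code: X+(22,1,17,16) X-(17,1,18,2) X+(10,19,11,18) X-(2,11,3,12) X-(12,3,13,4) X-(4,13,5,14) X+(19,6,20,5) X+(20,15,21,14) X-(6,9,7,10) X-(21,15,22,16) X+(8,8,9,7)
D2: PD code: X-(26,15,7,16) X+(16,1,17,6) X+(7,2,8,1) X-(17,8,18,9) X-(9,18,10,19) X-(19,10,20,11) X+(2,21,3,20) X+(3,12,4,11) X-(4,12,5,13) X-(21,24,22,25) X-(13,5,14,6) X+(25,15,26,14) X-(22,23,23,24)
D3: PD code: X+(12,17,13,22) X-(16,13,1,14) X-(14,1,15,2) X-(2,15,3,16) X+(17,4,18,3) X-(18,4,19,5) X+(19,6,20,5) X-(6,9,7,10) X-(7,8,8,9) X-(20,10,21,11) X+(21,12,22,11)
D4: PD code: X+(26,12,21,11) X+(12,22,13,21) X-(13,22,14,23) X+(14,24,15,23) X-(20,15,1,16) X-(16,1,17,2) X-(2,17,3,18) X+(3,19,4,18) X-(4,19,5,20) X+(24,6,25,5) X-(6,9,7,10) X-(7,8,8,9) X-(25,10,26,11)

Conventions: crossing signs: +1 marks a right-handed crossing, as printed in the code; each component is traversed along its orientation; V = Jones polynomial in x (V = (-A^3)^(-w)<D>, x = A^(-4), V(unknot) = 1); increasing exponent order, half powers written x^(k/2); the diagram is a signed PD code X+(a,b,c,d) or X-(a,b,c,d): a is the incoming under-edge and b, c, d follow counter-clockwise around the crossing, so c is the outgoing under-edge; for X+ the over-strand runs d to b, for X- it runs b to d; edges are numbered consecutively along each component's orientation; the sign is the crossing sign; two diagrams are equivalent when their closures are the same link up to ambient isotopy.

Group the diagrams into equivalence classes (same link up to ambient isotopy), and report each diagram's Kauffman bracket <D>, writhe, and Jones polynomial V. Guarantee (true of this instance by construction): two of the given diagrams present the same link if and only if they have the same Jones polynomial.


grouping into links: {D1, D2, D3, D4}
V(D1) = x^(-7/2) - x^(-5/2) + x^(-3/2) - 2x^(-1/2) - x^(3/2)  (w -1, c 11, <D> = A^-9 + 2A^-1 - A^3 + A^7 - A^11)
D2 (bracket A^-15 + 2A^-7 - A^-3 + A - A^5; 13 crossings at w = -3): V = x^(-7/2) - x^(-5/2) + x^(-3/2) - 2x^(-1/2) - x^(3/2)
D3 (bracket A^-15 + 2A^-7 - A^-3 + A - A^5; 11 crossings at w = -3): V = x^(-7/2) - x^(-5/2) + x^(-3/2) - 2x^(-1/2) - x^(3/2)
V(D4) = x^(-7/2) - x^(-5/2) + x^(-3/2) - 2x^(-1/2) - x^(3/2)  (w -3, c 13, <D> = A^-15 + 2A^-7 - A^-3 + A - A^5)
why: one V(x) for all 4 diagrams — one class (guaranteed)


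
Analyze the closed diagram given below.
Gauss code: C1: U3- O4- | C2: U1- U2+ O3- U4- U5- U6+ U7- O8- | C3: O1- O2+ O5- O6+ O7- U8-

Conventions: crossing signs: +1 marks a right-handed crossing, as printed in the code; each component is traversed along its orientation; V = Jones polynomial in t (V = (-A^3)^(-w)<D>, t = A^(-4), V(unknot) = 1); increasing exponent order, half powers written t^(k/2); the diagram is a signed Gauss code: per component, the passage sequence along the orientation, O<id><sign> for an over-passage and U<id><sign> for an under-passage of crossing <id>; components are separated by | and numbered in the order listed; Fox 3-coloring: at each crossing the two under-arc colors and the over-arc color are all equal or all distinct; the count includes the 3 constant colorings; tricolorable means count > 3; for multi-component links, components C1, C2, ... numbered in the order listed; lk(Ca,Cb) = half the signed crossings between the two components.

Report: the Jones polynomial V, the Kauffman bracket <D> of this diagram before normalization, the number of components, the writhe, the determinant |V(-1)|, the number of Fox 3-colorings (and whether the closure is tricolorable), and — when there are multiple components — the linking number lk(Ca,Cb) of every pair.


Jones polynomial: V(t) = t^-5 + 2t^-3 + t^-1
<D> = A^-8 + 2 + A^8; writhe -4
components 3, writhe -4 (8 crossings)
linking number lk(C1,C2) = -1
lk(C1,C3): 0
lk(C2,C3) = -1
3-colorings: 3 of 3^8, det 4 — not tricolorable
note: |V(-1)| = 4: so not tricolorable, since 3 does not divide 4


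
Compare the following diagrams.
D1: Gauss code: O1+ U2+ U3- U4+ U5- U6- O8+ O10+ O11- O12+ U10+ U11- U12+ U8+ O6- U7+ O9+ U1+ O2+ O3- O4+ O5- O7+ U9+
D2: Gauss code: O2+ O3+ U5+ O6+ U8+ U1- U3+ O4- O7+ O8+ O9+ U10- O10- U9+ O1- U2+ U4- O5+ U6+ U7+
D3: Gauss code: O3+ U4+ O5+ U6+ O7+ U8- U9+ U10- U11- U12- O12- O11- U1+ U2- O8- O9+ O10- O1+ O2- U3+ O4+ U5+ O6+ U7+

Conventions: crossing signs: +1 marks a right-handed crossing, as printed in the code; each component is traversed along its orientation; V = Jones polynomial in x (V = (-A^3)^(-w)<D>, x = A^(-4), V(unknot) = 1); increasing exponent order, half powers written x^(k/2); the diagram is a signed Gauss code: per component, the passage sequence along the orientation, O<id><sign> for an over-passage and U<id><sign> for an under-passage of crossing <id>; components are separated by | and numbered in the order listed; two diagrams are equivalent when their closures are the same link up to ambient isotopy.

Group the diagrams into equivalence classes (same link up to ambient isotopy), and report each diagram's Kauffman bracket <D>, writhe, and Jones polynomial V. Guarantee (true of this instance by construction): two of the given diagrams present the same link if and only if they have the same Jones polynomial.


equivalence classes: {D1} | {D2} | {D3}
D1 (bracket -A^-4 + 1 + A^8; 12 crossings at w = +4): V = x + x^3 - x^4
V(D2) = x - x^2 + 2x^3 - x^4 + x^5 - x^6  [10 crossings, <D> = -A^-12 + A^-8 - A^-4 + 2 - A^4 + A^8, w = +4]
V(D3) = x^2 + x^4 - x^5 + x^6 - x^7  [12 crossings, <D> = -A^-22 + A^-18 - A^-14 + A^-10 + A^-2, w = +2]
key observation: comparing 3 Jones polynomials yields 3 groups


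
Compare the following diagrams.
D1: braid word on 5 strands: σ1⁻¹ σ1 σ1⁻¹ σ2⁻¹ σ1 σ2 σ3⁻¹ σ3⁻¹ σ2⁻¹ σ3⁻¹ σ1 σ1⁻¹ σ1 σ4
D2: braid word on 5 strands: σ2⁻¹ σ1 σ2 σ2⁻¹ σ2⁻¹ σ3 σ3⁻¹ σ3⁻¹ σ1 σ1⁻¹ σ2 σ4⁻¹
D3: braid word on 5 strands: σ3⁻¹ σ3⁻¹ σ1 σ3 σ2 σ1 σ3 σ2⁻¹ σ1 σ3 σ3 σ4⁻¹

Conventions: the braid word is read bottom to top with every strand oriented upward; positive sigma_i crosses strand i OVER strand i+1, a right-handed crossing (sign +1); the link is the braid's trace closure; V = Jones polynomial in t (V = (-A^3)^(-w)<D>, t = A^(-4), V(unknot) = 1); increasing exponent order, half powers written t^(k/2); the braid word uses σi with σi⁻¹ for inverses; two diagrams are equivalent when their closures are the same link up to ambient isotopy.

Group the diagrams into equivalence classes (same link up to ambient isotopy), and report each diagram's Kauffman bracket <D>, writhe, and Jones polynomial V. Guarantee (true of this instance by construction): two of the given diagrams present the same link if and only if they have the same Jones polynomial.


equivalence classes: {D1} | {D2} | {D3}
D1 (bracket A^-2 + A^6 - A^10; 14 crossings at w = -2): V = -t^-4 + t^-3 + t^-1
D2 (bracket A^-6; 12 crossings at w = -2): V = 1
V(D3) = t - t^2 + 2t^3 - t^4 + t^5 - t^6  (w +4, c 12, <D> = -A^-12 + A^-8 - A^-4 + 2 - A^4 + A^8)
observation: V(t) takes 3 values over 3 diagrams, fixing the grouping


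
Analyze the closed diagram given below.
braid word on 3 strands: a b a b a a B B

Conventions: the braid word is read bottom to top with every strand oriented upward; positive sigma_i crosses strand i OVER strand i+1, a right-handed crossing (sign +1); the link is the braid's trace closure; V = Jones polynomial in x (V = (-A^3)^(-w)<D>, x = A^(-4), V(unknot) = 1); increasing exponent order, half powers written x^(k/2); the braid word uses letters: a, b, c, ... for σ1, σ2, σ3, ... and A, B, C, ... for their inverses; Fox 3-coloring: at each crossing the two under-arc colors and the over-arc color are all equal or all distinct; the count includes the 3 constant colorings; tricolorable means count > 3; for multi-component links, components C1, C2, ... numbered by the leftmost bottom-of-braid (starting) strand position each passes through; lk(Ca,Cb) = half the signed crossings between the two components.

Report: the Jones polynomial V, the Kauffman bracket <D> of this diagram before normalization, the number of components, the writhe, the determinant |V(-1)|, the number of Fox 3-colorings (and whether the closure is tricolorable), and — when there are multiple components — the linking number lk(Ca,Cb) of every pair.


V(x) = x - x^2 + 2x^3 - x^4 + x^5 - x^6
bracket: -A^-12 + A^-8 - A^-4 + 2 - A^4 + A^8, w = +4
1 component, writhe +4, over 8 crossings
det 7, colorings 3 of 3^8 — not tricolorable
observation: V spans 5 powers of x: at least 5 crossings in any diagram


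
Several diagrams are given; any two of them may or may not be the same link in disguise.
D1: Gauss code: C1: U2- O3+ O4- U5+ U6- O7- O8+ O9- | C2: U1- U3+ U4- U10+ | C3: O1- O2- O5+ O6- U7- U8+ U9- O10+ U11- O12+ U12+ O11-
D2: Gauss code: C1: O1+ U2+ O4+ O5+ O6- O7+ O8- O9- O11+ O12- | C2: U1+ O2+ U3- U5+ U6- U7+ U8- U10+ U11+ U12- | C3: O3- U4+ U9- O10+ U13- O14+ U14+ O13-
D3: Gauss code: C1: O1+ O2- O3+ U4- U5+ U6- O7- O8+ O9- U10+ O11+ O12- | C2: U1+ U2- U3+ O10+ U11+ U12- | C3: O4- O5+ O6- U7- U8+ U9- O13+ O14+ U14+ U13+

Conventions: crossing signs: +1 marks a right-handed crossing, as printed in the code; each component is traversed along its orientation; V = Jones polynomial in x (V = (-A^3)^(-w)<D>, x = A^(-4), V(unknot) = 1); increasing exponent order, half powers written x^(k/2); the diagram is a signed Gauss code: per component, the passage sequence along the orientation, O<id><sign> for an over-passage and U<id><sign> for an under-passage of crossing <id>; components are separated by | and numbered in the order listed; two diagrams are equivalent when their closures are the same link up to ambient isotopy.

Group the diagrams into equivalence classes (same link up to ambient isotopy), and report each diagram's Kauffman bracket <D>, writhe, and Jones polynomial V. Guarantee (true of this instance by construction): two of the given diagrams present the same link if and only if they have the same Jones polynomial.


grouping into links: {D1} | {D2} | {D3}
V(D1) = x^-3 + x^-2 + x^-1 + 1  (w -2, c 12, <D> = A^-6 + A^-2 + A^2 + A^6)
V(D2) = 1 + x + x^2 + x^3  (w +2, c 14, <D> = A^-6 + A^-2 + A^2 + A^6)
V(D3) = x^-2 + 2 + x^2  [14 crossings, <D> = A^-2 + 2A^6 + A^14, w = +2]
why: comparing 3 Jones polynomials yields 3 groups


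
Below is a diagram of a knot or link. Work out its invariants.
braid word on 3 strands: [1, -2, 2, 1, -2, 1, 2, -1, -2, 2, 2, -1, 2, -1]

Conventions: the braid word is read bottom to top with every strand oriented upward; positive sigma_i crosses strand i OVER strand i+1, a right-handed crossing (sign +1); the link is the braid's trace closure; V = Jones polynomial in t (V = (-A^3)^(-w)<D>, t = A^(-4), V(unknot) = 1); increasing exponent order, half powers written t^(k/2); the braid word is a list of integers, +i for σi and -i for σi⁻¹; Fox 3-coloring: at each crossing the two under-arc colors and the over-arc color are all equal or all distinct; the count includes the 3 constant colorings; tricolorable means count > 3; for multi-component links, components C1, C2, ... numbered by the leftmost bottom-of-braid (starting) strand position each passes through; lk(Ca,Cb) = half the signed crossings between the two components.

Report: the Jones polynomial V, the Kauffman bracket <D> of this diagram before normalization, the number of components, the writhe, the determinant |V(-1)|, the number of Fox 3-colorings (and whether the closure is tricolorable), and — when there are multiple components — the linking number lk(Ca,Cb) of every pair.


Jones polynomial: V(t) = -t^-1 + 2 - t + 2t^2 - t^3 + t^4 - t^5
<D> = -A^-14 + A^-10 - A^-6 + 2A^-2 - A^2 + 2A^6 - A^10; writhe +2
components 1, writhe +2 (14 crossings)
3-colorings: 9 of 3^14, det 9 — tricolorable
note: inverse pairs cancel, leaving σ1 σ1 σ2⁻¹ σ1 σ2 σ1⁻¹ σ2 σ1⁻¹ σ2 σ1⁻¹


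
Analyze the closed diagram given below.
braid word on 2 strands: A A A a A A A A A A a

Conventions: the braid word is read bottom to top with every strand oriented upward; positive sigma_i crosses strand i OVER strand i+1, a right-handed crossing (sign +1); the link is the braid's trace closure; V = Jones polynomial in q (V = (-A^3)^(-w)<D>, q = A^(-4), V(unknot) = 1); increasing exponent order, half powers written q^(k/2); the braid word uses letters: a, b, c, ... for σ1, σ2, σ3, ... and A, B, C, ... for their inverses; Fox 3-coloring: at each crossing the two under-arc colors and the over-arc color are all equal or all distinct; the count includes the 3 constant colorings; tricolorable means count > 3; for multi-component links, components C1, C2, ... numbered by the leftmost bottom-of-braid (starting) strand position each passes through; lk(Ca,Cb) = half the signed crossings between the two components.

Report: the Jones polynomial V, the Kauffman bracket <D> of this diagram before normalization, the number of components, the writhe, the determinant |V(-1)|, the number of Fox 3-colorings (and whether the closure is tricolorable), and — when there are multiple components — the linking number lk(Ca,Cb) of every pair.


Jones polynomial: V(q) = -q^-10 + q^-9 - q^-8 + q^-7 - q^-6 + q^-5 + q^-3
<D> = -A^-9 - A^-1 + A^3 - A^7 + A^11 - A^15 + A^19; writhe -7
components 1, writhe -7 (11 crossings)
3-colorings: 3 of 3^11, det 7 — not tricolorable
note: |V(-1)| = 7: so not tricolorable, since 3 does not divide 7


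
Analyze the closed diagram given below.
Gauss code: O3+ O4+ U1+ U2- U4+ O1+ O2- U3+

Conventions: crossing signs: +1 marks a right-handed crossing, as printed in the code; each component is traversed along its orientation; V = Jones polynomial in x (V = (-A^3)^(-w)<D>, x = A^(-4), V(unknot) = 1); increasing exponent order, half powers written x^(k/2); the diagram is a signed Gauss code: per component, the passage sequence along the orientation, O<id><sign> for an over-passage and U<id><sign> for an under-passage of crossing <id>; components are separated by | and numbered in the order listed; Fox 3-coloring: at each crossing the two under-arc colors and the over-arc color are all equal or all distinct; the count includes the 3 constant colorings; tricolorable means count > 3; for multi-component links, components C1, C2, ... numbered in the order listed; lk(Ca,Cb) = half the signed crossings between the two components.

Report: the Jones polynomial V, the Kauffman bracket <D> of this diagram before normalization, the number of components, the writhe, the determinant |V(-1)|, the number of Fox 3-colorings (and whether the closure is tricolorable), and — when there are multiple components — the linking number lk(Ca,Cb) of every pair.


V(x) = 1
bracket: A^6, w = +2
1 component, writhe +2, over 4 crossings
det 1, colorings 3 of 3^4 — not tricolorable
observation: w = +2 shifts under R1 moves; the (-A^3)^(-2) factor cancels that in V


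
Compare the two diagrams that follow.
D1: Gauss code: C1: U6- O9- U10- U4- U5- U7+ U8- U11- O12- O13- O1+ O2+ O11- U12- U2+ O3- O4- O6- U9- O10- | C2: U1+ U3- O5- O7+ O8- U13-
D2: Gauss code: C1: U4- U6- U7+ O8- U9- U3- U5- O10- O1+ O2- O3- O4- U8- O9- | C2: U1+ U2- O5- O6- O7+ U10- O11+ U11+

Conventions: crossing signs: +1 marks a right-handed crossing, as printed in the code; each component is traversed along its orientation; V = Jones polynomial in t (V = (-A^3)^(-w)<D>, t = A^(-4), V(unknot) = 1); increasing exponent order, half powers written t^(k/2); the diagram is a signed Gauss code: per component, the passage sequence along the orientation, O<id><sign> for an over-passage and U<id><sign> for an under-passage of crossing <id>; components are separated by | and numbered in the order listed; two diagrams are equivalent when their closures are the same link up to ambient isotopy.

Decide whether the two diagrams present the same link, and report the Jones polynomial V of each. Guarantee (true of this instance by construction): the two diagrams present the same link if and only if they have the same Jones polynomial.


same link: yes
V(D1) = t^(-13/2) - t^(-11/2) + t^(-9/2) - 2t^(-7/2) - t^(-3/2)  [13 crossings, <D> = A^-15 + 2A^-7 - A^-3 + A - A^5, w = -7]
V(D2) = t^(-13/2) - t^(-11/2) + t^(-9/2) - 2t^(-7/2) - t^(-3/2)  (w -5, c 11, <D> = A^-9 + 2A^-1 - A^3 + A^7 - A^11)
note: from 13 to 11 crossings by R-moves: one link, two diagrams


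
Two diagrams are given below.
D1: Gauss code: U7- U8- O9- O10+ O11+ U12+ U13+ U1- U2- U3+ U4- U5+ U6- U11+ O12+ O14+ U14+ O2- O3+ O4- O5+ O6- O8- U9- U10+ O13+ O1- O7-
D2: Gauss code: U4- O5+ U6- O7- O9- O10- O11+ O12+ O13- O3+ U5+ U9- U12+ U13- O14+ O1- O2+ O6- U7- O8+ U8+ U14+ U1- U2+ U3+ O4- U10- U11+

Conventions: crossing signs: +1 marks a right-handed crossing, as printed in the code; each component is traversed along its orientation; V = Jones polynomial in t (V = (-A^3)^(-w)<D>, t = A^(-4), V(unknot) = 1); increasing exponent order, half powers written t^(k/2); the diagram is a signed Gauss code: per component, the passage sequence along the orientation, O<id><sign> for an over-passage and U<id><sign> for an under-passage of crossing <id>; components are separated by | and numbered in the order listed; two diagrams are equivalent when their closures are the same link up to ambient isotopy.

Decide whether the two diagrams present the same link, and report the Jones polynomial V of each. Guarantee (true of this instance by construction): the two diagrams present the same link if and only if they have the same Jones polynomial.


same link: no
V(D1) = 1  [14 crossings, <D> = 1, w = 0]
D2 (bracket A^-8 - A^-4 + 1 - A^4 + A^8; 14 crossings at w = 0): V = t^-2 - t^-1 + 1 - t + t^2
note: V(t) takes 2 values over 2 diagrams, fixing the grouping


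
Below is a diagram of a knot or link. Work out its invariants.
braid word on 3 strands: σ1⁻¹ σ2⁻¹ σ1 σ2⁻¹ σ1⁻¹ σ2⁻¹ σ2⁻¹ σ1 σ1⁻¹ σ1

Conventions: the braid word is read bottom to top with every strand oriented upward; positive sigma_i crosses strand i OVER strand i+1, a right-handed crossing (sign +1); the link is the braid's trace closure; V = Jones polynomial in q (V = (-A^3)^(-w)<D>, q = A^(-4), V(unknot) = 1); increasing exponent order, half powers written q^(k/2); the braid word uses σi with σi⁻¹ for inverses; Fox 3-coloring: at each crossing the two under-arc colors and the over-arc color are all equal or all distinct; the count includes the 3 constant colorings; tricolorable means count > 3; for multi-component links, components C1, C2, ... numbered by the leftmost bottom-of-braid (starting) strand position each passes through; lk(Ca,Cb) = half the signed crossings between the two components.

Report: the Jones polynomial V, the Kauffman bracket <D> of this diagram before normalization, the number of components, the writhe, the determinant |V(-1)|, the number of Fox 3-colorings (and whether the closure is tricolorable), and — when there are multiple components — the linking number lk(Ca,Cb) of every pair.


V(q) = -q^-4 + q^-3 + q^-1
bracket: A^-8 + 1 - A^4, w = -4
1 component, writhe -4, over 10 crossings
det 3, colorings 9 of 3^10 — tricolorable
observation: inverse pairs cancel, leaving σ1⁻¹ σ2⁻¹ σ1 σ2⁻¹ σ1⁻¹ σ2⁻¹ σ2⁻¹ σ1


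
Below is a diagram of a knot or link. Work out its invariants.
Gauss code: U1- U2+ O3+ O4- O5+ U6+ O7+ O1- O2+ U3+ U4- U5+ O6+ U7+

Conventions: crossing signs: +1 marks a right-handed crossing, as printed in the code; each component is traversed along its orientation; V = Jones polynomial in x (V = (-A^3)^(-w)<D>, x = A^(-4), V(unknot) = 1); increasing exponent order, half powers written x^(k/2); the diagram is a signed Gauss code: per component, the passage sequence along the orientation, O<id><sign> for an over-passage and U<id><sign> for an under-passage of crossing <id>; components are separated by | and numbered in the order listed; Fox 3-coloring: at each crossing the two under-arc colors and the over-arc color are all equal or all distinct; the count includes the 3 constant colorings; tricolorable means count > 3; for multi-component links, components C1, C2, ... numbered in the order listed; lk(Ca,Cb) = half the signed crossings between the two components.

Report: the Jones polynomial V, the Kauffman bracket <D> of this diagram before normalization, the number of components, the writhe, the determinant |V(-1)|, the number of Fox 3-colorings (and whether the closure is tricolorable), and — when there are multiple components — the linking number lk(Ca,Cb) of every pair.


Jones polynomial: V(x) = x + x^3 - x^4
<D> = A^-7 - A^-3 - A^5; writhe +3
components 1, writhe +3 (7 crossings)
3-colorings: 9 of 3^7, det 3 — tricolorable
note: |V(-1)| = 3: so tricolorable, since 3 divides 3


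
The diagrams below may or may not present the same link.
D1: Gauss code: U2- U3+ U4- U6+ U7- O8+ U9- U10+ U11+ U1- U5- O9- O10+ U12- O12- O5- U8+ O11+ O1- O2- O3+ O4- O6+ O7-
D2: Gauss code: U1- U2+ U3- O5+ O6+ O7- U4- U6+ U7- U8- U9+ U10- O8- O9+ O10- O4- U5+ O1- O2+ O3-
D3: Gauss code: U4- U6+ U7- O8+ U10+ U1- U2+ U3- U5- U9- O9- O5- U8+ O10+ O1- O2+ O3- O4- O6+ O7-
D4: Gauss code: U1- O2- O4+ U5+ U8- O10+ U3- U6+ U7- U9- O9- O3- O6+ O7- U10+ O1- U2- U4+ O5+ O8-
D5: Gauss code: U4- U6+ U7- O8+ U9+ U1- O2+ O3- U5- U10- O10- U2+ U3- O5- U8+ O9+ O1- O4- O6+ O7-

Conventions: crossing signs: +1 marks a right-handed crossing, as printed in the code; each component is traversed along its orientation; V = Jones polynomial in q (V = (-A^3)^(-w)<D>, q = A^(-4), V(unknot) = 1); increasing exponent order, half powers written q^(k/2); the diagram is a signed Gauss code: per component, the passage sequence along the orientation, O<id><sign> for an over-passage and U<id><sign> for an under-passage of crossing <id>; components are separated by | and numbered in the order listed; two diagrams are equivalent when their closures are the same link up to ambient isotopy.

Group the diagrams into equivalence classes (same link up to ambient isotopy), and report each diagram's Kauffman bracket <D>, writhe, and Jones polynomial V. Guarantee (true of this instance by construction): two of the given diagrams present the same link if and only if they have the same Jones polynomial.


grouping into links: {D1, D2, D3, D4, D5}
V(D1) = 1  (w -2, c 12, <D> = A^-6)
D2 (bracket A^-6; 10 crossings at w = -2): V = 1
D3 (bracket A^-6; 10 crossings at w = -2): V = 1
V(D4) = 1  (w -2, c 10, <D> = A^-6)
V(D5) = 1  [10 crossings, <D> = A^-6, w = -2]
key observation: all 5 diagrams share one V(q), hence one class


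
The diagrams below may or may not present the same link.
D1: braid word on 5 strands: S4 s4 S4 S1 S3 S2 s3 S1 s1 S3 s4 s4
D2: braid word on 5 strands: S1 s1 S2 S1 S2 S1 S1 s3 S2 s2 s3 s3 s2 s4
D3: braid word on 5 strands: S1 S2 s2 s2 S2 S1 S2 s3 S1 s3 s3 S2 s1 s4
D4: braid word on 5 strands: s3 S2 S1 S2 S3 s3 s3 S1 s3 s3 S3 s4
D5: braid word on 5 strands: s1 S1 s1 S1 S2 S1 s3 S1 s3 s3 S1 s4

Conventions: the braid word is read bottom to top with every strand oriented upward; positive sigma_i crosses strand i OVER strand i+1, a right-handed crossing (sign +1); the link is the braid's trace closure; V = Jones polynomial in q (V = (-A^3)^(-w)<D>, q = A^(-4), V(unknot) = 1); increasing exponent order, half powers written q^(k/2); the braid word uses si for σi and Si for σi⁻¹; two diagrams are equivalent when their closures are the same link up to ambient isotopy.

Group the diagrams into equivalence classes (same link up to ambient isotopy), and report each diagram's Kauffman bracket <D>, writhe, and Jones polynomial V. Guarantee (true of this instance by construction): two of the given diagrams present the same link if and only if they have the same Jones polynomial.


grouping into links: {D1} | {D2, D3, D4, D5}
V(D1) = 1  (w -2, c 12, <D> = A^-6)
V(D2) = -q^-3 + q^-2 - q^-1 + 3 - q + q^2 - q^3  (w 0, c 14, <D> = -A^-12 + A^-8 - A^-4 + 3 - A^4 + A^8 - A^12)
V(D3) = -q^-3 + q^-2 - q^-1 + 3 - q + q^2 - q^3  (w 0, c 14, <D> = -A^-12 + A^-8 - A^-4 + 3 - A^4 + A^8 - A^12)
V(D4) = -q^-3 + q^-2 - q^-1 + 3 - q + q^2 - q^3  [12 crossings, <D> = -A^-12 + A^-8 - A^-4 + 3 - A^4 + A^8 - A^12, w = 0]
V(D5) = -q^-3 + q^-2 - q^-1 + 3 - q + q^2 - q^3  (w 0, c 12, <D> = -A^-12 + A^-8 - A^-4 + 3 - A^4 + A^8 - A^12)
why: comparing 5 Jones polynomials yields 2 groups


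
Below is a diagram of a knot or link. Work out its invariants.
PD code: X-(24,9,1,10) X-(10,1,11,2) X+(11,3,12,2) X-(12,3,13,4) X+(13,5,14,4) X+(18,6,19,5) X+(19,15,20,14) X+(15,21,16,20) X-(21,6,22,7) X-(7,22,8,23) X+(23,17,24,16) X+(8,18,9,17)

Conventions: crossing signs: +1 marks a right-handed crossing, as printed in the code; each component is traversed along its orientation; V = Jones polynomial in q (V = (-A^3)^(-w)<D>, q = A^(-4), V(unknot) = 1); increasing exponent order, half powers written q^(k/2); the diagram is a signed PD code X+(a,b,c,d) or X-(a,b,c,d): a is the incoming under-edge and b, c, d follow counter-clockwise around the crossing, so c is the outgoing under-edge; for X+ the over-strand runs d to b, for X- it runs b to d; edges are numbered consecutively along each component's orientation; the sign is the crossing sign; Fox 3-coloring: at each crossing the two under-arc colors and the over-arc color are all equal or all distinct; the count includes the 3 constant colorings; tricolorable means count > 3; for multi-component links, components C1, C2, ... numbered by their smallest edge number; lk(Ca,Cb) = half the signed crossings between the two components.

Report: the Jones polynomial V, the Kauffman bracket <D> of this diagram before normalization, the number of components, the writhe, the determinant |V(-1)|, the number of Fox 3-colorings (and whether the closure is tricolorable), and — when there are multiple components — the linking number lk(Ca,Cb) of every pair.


V = -q^-1 + 2 - q + 2q^2 - q^3 + q^4 - q^5
<D> = -A^-14 + A^-10 - A^-6 + 2A^-2 - A^2 + 2A^6 - A^10 (w = +2)
1 component over 12 crossings, w = +2
9 Fox colorings among 3^12, |V(-1)| = 9: tricolorable
why: |V(-1)| = 9: so tricolorable, since 3 divides 9
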